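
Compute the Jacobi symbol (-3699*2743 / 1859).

By multiplicativity, (-3699·2743 / 1859) = (-3699 / 1859)·(2743 / 1859).
First factor (-3699 / 1859):
Pull out -1: (-3699 / 1859) = (-1 / 1859)·(3699 / 1859). Since 1859 ≡ 3 (mod 4), (-1 / 1859) = -1. Now have -(3699 / 1859).
Reduce the numerator: 3699 ≡ 1840 (mod 1859), so (3699 / 1859) = (1840 / 1859).
Factor out 2: 1840 = 2^4·115. Since 1859 ≡ 3 (mod 8), (2 / 1859) = -1, and (2 / 1859)^4 = +1. Now have -(115 / 1859).
Both 115 ≡ 3 and 1859 ≡ 3 (mod 4), so reciprocity gives (115 / 1859) = -(1859 / 115). Reduce: 1859 ≡ 19 (mod 115). Now have (19 / 115).
Both 19 ≡ 3 and 115 ≡ 3 (mod 4), so reciprocity gives (19 / 115) = -(115 / 19). Reduce: 115 ≡ 1 (mod 19). Now have -(1 / 19).
(1 / 19) = 1. Collecting the sign factors: -1.
Second factor (2743 / 1859):
Reduce the numerator: 2743 ≡ 884 (mod 1859), so (2743 / 1859) = (884 / 1859).
Factor out 2: 884 = 2^2·221. Since 1859 ≡ 3 (mod 8), (2 / 1859) = -1, and (2 / 1859)^2 = +1. Now have (221 / 1859).
221 ≡ 1 (mod 4), so quadratic reciprocity gives (221 / 1859) = (1859 / 221). Reduce: 1859 ≡ 91 (mod 221). Now have (91 / 221).
221 ≡ 1 (mod 4), so quadratic reciprocity gives (91 / 221) = (221 / 91). Reduce: 221 ≡ 39 (mod 91). Now have (39 / 91).
Both 39 ≡ 3 and 91 ≡ 3 (mod 4), so reciprocity gives (39 / 91) = -(91 / 39). Reduce: 91 ≡ 13 (mod 39). Now have -(13 / 39).
13 ≡ 1 (mod 4), so quadratic reciprocity gives (13 / 39) = (39 / 13). Reduce: 39 ≡ 0 (mod 13). Now have -(0 / 13).
The numerator is now 0 with denominator 13 > 1: the symbol is 0.
Product: (-1)·(0) = 0.

0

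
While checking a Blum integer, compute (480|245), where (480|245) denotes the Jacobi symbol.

0

Reduce the numerator: 480 ≡ 235 (mod 245), so (480|245) = (235|245).
245 ≡ 1 (mod 4), so quadratic reciprocity gives (235|245) = (245|235). Reduce: 245 ≡ 10 (mod 235). Now have (10|235).
Factor out 2: 10 = 2·5. Since 235 ≡ 3 (mod 8), (2|235) = -1. Now have -(5|235).
5 ≡ 1 (mod 4), so quadratic reciprocity gives (5|235) = (235|5). Reduce: 235 ≡ 0 (mod 5). Now have -(0|5).
The numerator is now 0 with denominator 5 > 1: the symbol is 0.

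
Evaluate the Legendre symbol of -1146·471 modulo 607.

-1

By multiplicativity, (-1146·471/607) = (-1146/607)·(471/607).
First factor (-1146/607):
Pull out -1: (-1146/607) = (-1/607)·(1146/607). Since 607 ≡ 3 (mod 4), (-1/607) = -1. Now have -(1146/607).
Reduce the numerator: 1146 ≡ 539 (mod 607), so (1146/607) = (539/607).
Both 539 ≡ 3 and 607 ≡ 3 (mod 4), so reciprocity gives (539/607) = -(607/539). Reduce: 607 ≡ 68 (mod 539). Now have (68/539).
Factor out 2: 68 = 2^2·17. Since 539 ≡ 3 (mod 8), (2/539) = -1, and (2/539)^2 = +1. Now have (17/539).
17 ≡ 1 (mod 4), so quadratic reciprocity gives (17/539) = (539/17). Reduce: 539 ≡ 12 (mod 17). Now have (12/17).
Factor out 2: 12 = 2^2·3. Since 17 ≡ 1 (mod 8), (2/17) = +1, and (2/17)^2 = +1. Now have (3/17).
17 ≡ 1 (mod 4), so quadratic reciprocity gives (3/17) = (17/3). Reduce: 17 ≡ 2 (mod 3). Now have (2/3).
Factor out 2: 2 = 2. Since 3 ≡ 3 (mod 8), (2/3) = -1. Now have -(1/3).
(1/3) = 1. Collecting the sign factors: -1.
Second factor (471/607):
Both 471 ≡ 3 and 607 ≡ 3 (mod 4), so reciprocity gives (471/607) = -(607/471). Reduce: 607 ≡ 136 (mod 471). Now have -(136/471).
Factor out 2: 136 = 2^3·17. Since 471 ≡ 7 (mod 8), (2/471) = +1, and (2/471)^3 = +1. Now have -(17/471).
17 ≡ 1 (mod 4), so quadratic reciprocity gives (17/471) = (471/17). Reduce: 471 ≡ 12 (mod 17). Now have -(12/17).
Factor out 2: 12 = 2^2·3. Since 17 ≡ 1 (mod 8), (2/17) = +1, and (2/17)^2 = +1. Now have -(3/17).
17 ≡ 1 (mod 4), so quadratic reciprocity gives (3/17) = (17/3). Reduce: 17 ≡ 2 (mod 3). Now have -(2/3).
Factor out 2: 2 = 2. Since 3 ≡ 3 (mod 8), (2/3) = -1. Now have (1/3).
(1/3) = 1. Collecting the sign factors: 1.
Product: (-1)·(1) = -1.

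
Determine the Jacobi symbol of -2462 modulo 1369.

(-2462 / 1369)
  = (2462 / 1369)    [1369 ≡ 1 mod 4 ⇒ (-1 / 1369) = +1]
  = (1093 / 1369)    [2462 ≡ 1093 mod 1369]
  = (1369 / 1093)    [QR: 1093 ≡ 1 mod 4, sign kept]
  = (276 / 1093)    [1369 ≡ 276 mod 1093]
  = (69 / 1093)    [1093 ≡ 5 mod 8 ⇒ (2 / 1093)^2 = +1]
  = (1093 / 69)    [QR: 69 ≡ 1 mod 4, sign kept]
  = (58 / 69)    [1093 ≡ 58 mod 69]
  = -(29 / 69)    [69 ≡ 5 mod 8 ⇒ (2 / 69) = -1]
  = -(69 / 29)    [QR: 29 ≡ 1 mod 4, sign kept]
  = -(11 / 29)    [69 ≡ 11 mod 29]
  = -(29 / 11)    [QR: 29 ≡ 1 mod 4, sign kept]
  = -(7 / 11)    [29 ≡ 7 mod 11]
  = (11 / 7)    [QR: both ≡ 3 mod 4, sign flips]
  = (4 / 7)    [11 ≡ 4 mod 7]
  = (1 / 7)    [7 ≡ 7 mod 8 ⇒ (2 / 7)^2 = +1]
  = 1    [(1 / 7) = 1]

1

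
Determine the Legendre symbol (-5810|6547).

Reduce the numerator: -5810 ≡ 737 (mod 6547), so (-5810|6547) = (737|6547).
737 ≡ 1 (mod 4), so quadratic reciprocity gives (737|6547) = (6547|737). Reduce: 6547 ≡ 651 (mod 737). Now have (651|737).
737 ≡ 1 (mod 4), so quadratic reciprocity gives (651|737) = (737|651). Reduce: 737 ≡ 86 (mod 651). Now have (86|651).
Factor out 2: 86 = 2·43. Since 651 ≡ 3 (mod 8), (2|651) = -1. Now have -(43|651).
Both 43 ≡ 3 and 651 ≡ 3 (mod 4), so reciprocity gives (43|651) = -(651|43). Reduce: 651 ≡ 6 (mod 43). Now have (6|43).
Factor out 2: 6 = 2·3. Since 43 ≡ 3 (mod 8), (2|43) = -1. Now have -(3|43).
Both 3 ≡ 3 and 43 ≡ 3 (mod 4), so reciprocity gives (3|43) = -(43|3). Reduce: 43 ≡ 1 (mod 3). Now have (1|3).
(1|3) = 1. Collecting the sign factors: 1.

1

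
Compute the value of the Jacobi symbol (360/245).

Reduce the numerator: 360 ≡ 115 (mod 245), so (360/245) = (115/245).
245 ≡ 1 (mod 4), so quadratic reciprocity gives (115/245) = (245/115). Reduce: 245 ≡ 15 (mod 115). Now have (15/115).
Both 15 ≡ 3 and 115 ≡ 3 (mod 4), so reciprocity gives (15/115) = -(115/15). Reduce: 115 ≡ 10 (mod 15). Now have -(10/15).
Factor out 2: 10 = 2·5. Since 15 ≡ 7 (mod 8), (2/15) = +1. Now have -(5/15).
5 ≡ 1 (mod 4), so quadratic reciprocity gives (5/15) = (15/5). Reduce: 15 ≡ 0 (mod 5). Now have -(0/5).
The numerator is now 0 with denominator 5 > 1: the symbol is 0.

0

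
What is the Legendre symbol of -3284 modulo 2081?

Pull out -1: (-3284|2081) = (-1|2081)·(3284|2081). Since 2081 ≡ 1 (mod 4), (-1|2081) = +1. Now have (3284|2081).
Reduce the numerator: 3284 ≡ 1203 (mod 2081), so (3284|2081) = (1203|2081).
2081 ≡ 1 (mod 4), so quadratic reciprocity gives (1203|2081) = (2081|1203). Reduce: 2081 ≡ 878 (mod 1203). Now have (878|1203).
Factor out 2: 878 = 2·439. Since 1203 ≡ 3 (mod 8), (2|1203) = -1. Now have -(439|1203).
Both 439 ≡ 3 and 1203 ≡ 3 (mod 4), so reciprocity gives (439|1203) = -(1203|439). Reduce: 1203 ≡ 325 (mod 439). Now have (325|439).
325 ≡ 1 (mod 4), so quadratic reciprocity gives (325|439) = (439|325). Reduce: 439 ≡ 114 (mod 325). Now have (114|325).
Factor out 2: 114 = 2·57. Since 325 ≡ 5 (mod 8), (2|325) = -1. Now have -(57|325).
57 ≡ 1 (mod 4), so quadratic reciprocity gives (57|325) = (325|57). Reduce: 325 ≡ 40 (mod 57). Now have -(40|57).
Factor out 2: 40 = 2^3·5. Since 57 ≡ 1 (mod 8), (2|57) = +1, and (2|57)^3 = +1. Now have -(5|57).
5 ≡ 1 (mod 4), so quadratic reciprocity gives (5|57) = (57|5). Reduce: 57 ≡ 2 (mod 5). Now have -(2|5).
Factor out 2: 2 = 2. Since 5 ≡ 5 (mod 8), (2|5) = -1. Now have (1|5).
(1|5) = 1. Collecting the sign factors: 1.

1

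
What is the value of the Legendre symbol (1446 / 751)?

(1446 / 751)
  = (695 / 751)    [1446 ≡ 695 mod 751]
  = -(751 / 695)    [QR: both ≡ 3 mod 4, sign flips]
  = -(56 / 695)    [751 ≡ 56 mod 695]
  = -(7 / 695)    [695 ≡ 7 mod 8 ⇒ (2 / 695)^3 = +1]
  = (695 / 7)    [QR: both ≡ 3 mod 4, sign flips]
  = (2 / 7)    [695 ≡ 2 mod 7]
  = (1 / 7)    [7 ≡ 7 mod 8 ⇒ (2 / 7) = +1]
  = 1    [(1 / 7) = 1]

1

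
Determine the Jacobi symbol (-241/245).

Reduce the numerator: -241 ≡ 4 (mod 245), so (-241/245) = (4/245).
Factor out 2: 4 = 2^2. Since 245 ≡ 5 (mod 8), (2/245) = -1, and (2/245)^2 = +1. Now have (1/245).
(1/245) = 1. Collecting the sign factors: 1.

1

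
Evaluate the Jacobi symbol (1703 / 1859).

0

(1703 / 1859)
  = -(1859 / 1703)    [QR: both ≡ 3 mod 4, sign flips]
  = -(156 / 1703)    [1859 ≡ 156 mod 1703]
  = -(39 / 1703)    [1703 ≡ 7 mod 8 ⇒ (2 / 1703)^2 = +1]
  = (1703 / 39)    [QR: both ≡ 3 mod 4, sign flips]
  = (26 / 39)    [1703 ≡ 26 mod 39]
  = (13 / 39)    [39 ≡ 7 mod 8 ⇒ (2 / 39) = +1]
  = (39 / 13)    [QR: 13 ≡ 1 mod 4, sign kept]
  = (0 / 13)    [39 ≡ 0 mod 13]
  = 0    [numerator 0, gcd > 1]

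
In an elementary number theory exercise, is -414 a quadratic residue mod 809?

yes

Reduce the numerator: -414 ≡ 395 (mod 809), so (-414/809) = (395/809).
809 ≡ 1 (mod 4), so quadratic reciprocity gives (395/809) = (809/395). Reduce: 809 ≡ 19 (mod 395). Now have (19/395).
Both 19 ≡ 3 and 395 ≡ 3 (mod 4), so reciprocity gives (19/395) = -(395/19). Reduce: 395 ≡ 15 (mod 19). Now have -(15/19).
Both 15 ≡ 3 and 19 ≡ 3 (mod 4), so reciprocity gives (15/19) = -(19/15). Reduce: 19 ≡ 4 (mod 15). Now have (4/15).
Factor out 2: 4 = 2^2. Since 15 ≡ 7 (mod 8), (2/15) = +1, and (2/15)^2 = +1. Now have (1/15).
(1/15) = 1. Collecting the sign factors: 1.
The Legendre symbol is 1, so x^2 ≡ -414 (mod 809) has solution.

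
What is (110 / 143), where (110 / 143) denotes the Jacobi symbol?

(110 / 143)
  = (55 / 143)    [143 ≡ 7 mod 8 ⇒ (2 / 143) = +1]
  = -(143 / 55)    [QR: both ≡ 3 mod 4, sign flips]
  = -(33 / 55)    [143 ≡ 33 mod 55]
  = -(55 / 33)    [QR: 33 ≡ 1 mod 4, sign kept]
  = -(22 / 33)    [55 ≡ 22 mod 33]
  = -(11 / 33)    [33 ≡ 1 mod 8 ⇒ (2 / 33) = +1]
  = -(33 / 11)    [QR: 33 ≡ 1 mod 4, sign kept]
  = -(0 / 11)    [33 ≡ 0 mod 11]
  = 0    [numerator 0, gcd > 1]

0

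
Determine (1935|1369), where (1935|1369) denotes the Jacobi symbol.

Reduce the numerator: 1935 ≡ 566 (mod 1369), so (1935|1369) = (566|1369).
Factor out 2: 566 = 2·283. Since 1369 ≡ 1 (mod 8), (2|1369) = +1. Now have (283|1369).
1369 ≡ 1 (mod 4), so quadratic reciprocity gives (283|1369) = (1369|283). Reduce: 1369 ≡ 237 (mod 283). Now have (237|283).
237 ≡ 1 (mod 4), so quadratic reciprocity gives (237|283) = (283|237). Reduce: 283 ≡ 46 (mod 237). Now have (46|237).
Factor out 2: 46 = 2·23. Since 237 ≡ 5 (mod 8), (2|237) = -1. Now have -(23|237).
237 ≡ 1 (mod 4), so quadratic reciprocity gives (23|237) = (237|23). Reduce: 237 ≡ 7 (mod 23). Now have -(7|23).
Both 7 ≡ 3 and 23 ≡ 3 (mod 4), so reciprocity gives (7|23) = -(23|7). Reduce: 23 ≡ 2 (mod 7). Now have (2|7).
Factor out 2: 2 = 2. Since 7 ≡ 7 (mod 8), (2|7) = +1. Now have (1|7).
(1|7) = 1. Collecting the sign factors: 1.

1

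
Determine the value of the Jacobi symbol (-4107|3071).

0

Pull out -1: (-4107|3071) = (-1|3071)·(4107|3071). Since 3071 ≡ 3 (mod 4), (-1|3071) = -1. Now have -(4107|3071).
Reduce the numerator: 4107 ≡ 1036 (mod 3071), so (4107|3071) = (1036|3071).
Factor out 2: 1036 = 2^2·259. Since 3071 ≡ 7 (mod 8), (2|3071) = +1, and (2|3071)^2 = +1. Now have -(259|3071).
Both 259 ≡ 3 and 3071 ≡ 3 (mod 4), so reciprocity gives (259|3071) = -(3071|259). Reduce: 3071 ≡ 222 (mod 259). Now have (222|259).
Factor out 2: 222 = 2·111. Since 259 ≡ 3 (mod 8), (2|259) = -1. Now have -(111|259).
Both 111 ≡ 3 and 259 ≡ 3 (mod 4), so reciprocity gives (111|259) = -(259|111). Reduce: 259 ≡ 37 (mod 111). Now have (37|111).
37 ≡ 1 (mod 4), so quadratic reciprocity gives (37|111) = (111|37). Reduce: 111 ≡ 0 (mod 37). Now have (0|37).
The numerator is now 0 with denominator 37 > 1: the symbol is 0.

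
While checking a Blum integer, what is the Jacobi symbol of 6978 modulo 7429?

1

(6978 / 7429)
  = -(3489 / 7429)    [7429 ≡ 5 mod 8 ⇒ (2 / 7429) = -1]
  = -(7429 / 3489)    [QR: 3489 ≡ 1 mod 4, sign kept]
  = -(451 / 3489)    [7429 ≡ 451 mod 3489]
  = -(3489 / 451)    [QR: 3489 ≡ 1 mod 4, sign kept]
  = -(332 / 451)    [3489 ≡ 332 mod 451]
  = -(83 / 451)    [451 ≡ 3 mod 8 ⇒ (2 / 451)^2 = +1]
  = (451 / 83)    [QR: both ≡ 3 mod 4, sign flips]
  = (36 / 83)    [451 ≡ 36 mod 83]
  = (9 / 83)    [83 ≡ 3 mod 8 ⇒ (2 / 83)^2 = +1]
  = (83 / 9)    [QR: 9 ≡ 1 mod 4, sign kept]
  = (2 / 9)    [83 ≡ 2 mod 9]
  = (1 / 9)    [9 ≡ 1 mod 8 ⇒ (2 / 9) = +1]
  = 1    [(1 / 9) = 1]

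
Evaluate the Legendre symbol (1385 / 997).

1

Reduce the numerator: 1385 ≡ 388 (mod 997), so (1385 / 997) = (388 / 997).
Factor out 2: 388 = 2^2·97. Since 997 ≡ 5 (mod 8), (2 / 997) = -1, and (2 / 997)^2 = +1. Now have (97 / 997).
97 ≡ 1 (mod 4), so quadratic reciprocity gives (97 / 997) = (997 / 97). Reduce: 997 ≡ 27 (mod 97). Now have (27 / 97).
97 ≡ 1 (mod 4), so quadratic reciprocity gives (27 / 97) = (97 / 27). Reduce: 97 ≡ 16 (mod 27). Now have (16 / 27).
Factor out 2: 16 = 2^4. Since 27 ≡ 3 (mod 8), (2 / 27) = -1, and (2 / 27)^4 = +1. Now have (1 / 27).
(1 / 27) = 1. Collecting the sign factors: 1.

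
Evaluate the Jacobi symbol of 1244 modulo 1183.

Reduce the numerator: 1244 ≡ 61 (mod 1183), so (1244 / 1183) = (61 / 1183).
61 ≡ 1 (mod 4), so quadratic reciprocity gives (61 / 1183) = (1183 / 61). Reduce: 1183 ≡ 24 (mod 61). Now have (24 / 61).
Factor out 2: 24 = 2^3·3. Since 61 ≡ 5 (mod 8), (2 / 61) = -1, and (2 / 61)^3 = -1. Now have -(3 / 61).
61 ≡ 1 (mod 4), so quadratic reciprocity gives (3 / 61) = (61 / 3). Reduce: 61 ≡ 1 (mod 3). Now have -(1 / 3).
(1 / 3) = 1. Collecting the sign factors: -1.

-1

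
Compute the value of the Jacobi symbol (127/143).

(127/143)
  = -(143/127)    [QR: both ≡ 3 mod 4, sign flips]
  = -(16/127)    [143 ≡ 16 mod 127]
  = -(1/127)    [127 ≡ 7 mod 8 ⇒ (2/127)^4 = +1]
  = -1    [(1/127) = 1]

-1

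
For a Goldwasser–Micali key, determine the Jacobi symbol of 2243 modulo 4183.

Both 2243 ≡ 3 and 4183 ≡ 3 (mod 4), so reciprocity gives (2243/4183) = -(4183/2243). Reduce: 4183 ≡ 1940 (mod 2243). Now have -(1940/2243).
Factor out 2: 1940 = 2^2·485. Since 2243 ≡ 3 (mod 8), (2/2243) = -1, and (2/2243)^2 = +1. Now have -(485/2243).
485 ≡ 1 (mod 4), so quadratic reciprocity gives (485/2243) = (2243/485). Reduce: 2243 ≡ 303 (mod 485). Now have -(303/485).
485 ≡ 1 (mod 4), so quadratic reciprocity gives (303/485) = (485/303). Reduce: 485 ≡ 182 (mod 303). Now have -(182/303).
Factor out 2: 182 = 2·91. Since 303 ≡ 7 (mod 8), (2/303) = +1. Now have -(91/303).
Both 91 ≡ 3 and 303 ≡ 3 (mod 4), so reciprocity gives (91/303) = -(303/91). Reduce: 303 ≡ 30 (mod 91). Now have (30/91).
Factor out 2: 30 = 2·15. Since 91 ≡ 3 (mod 8), (2/91) = -1. Now have -(15/91).
Both 15 ≡ 3 and 91 ≡ 3 (mod 4), so reciprocity gives (15/91) = -(91/15). Reduce: 91 ≡ 1 (mod 15). Now have (1/15).
(1/15) = 1. Collecting the sign factors: 1.

1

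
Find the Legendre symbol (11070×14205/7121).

By multiplicativity, (11070·14205/7121) = (11070/7121)·(14205/7121).
First factor (11070/7121):
(11070/7121)
  = (3949/7121)    [11070 ≡ 3949 mod 7121]
  = (7121/3949)    [QR: 3949 ≡ 1 mod 4, sign kept]
  = (3172/3949)    [7121 ≡ 3172 mod 3949]
  = (793/3949)    [3949 ≡ 5 mod 8 ⇒ (2/3949)^2 = +1]
  = (3949/793)    [QR: 793 ≡ 1 mod 4, sign kept]
  = (777/793)    [3949 ≡ 777 mod 793]
  = (793/777)    [QR: 777 ≡ 1 mod 4, sign kept]
  = (16/777)    [793 ≡ 16 mod 777]
  = (1/777)    [777 ≡ 1 mod 8 ⇒ (2/777)^4 = +1]
  = 1    [(1/777) = 1]
Second factor (14205/7121):
(14205/7121)
  = (7084/7121)    [14205 ≡ 7084 mod 7121]
  = (1771/7121)    [7121 ≡ 1 mod 8 ⇒ (2/7121)^2 = +1]
  = (7121/1771)    [QR: 7121 ≡ 1 mod 4, sign kept]
  = (37/1771)    [7121 ≡ 37 mod 1771]
  = (1771/37)    [QR: 37 ≡ 1 mod 4, sign kept]
  = (32/37)    [1771 ≡ 32 mod 37]
  = -(1/37)    [37 ≡ 5 mod 8 ⇒ (2/37)^5 = -1]
  = -1    [(1/37) = 1]
Product: (1)·(-1) = -1.

-1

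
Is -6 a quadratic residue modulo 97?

yes

Reduce the numerator: -6 ≡ 91 (mod 97), so (-6/97) = (91/97).
97 ≡ 1 (mod 4), so quadratic reciprocity gives (91/97) = (97/91). Reduce: 97 ≡ 6 (mod 91). Now have (6/91).
Factor out 2: 6 = 2·3. Since 91 ≡ 3 (mod 8), (2/91) = -1. Now have -(3/91).
Both 3 ≡ 3 and 91 ≡ 3 (mod 4), so reciprocity gives (3/91) = -(91/3). Reduce: 91 ≡ 1 (mod 3). Now have (1/3).
(1/3) = 1. Collecting the sign factors: 1.
The Legendre symbol is 1, so x^2 ≡ -6 (mod 97) has solution.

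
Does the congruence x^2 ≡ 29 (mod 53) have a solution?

yes

(29/53)
  = (53/29)    [QR: 29 ≡ 1 mod 4, sign kept]
  = (24/29)    [53 ≡ 24 mod 29]
  = -(3/29)    [29 ≡ 5 mod 8 ⇒ (2/29)^3 = -1]
  = -(29/3)    [QR: 29 ≡ 1 mod 4, sign kept]
  = -(2/3)    [29 ≡ 2 mod 3]
  = (1/3)    [3 ≡ 3 mod 8 ⇒ (2/3) = -1]
  = 1    [(1/3) = 1]
(29/53) = 1, and 53 is prime, so 29 is a quadratic residue mod 53.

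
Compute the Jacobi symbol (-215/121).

(-215/121)
  = (27/121)    [-215 ≡ 27 mod 121]
  = (121/27)    [QR: 121 ≡ 1 mod 4, sign kept]
  = (13/27)    [121 ≡ 13 mod 27]
  = (27/13)    [QR: 13 ≡ 1 mod 4, sign kept]
  = (1/13)    [27 ≡ 1 mod 13]
  = 1    [(1/13) = 1]

1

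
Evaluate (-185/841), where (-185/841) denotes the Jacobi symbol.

Pull out -1: (-185/841) = (-1/841)·(185/841). Since 841 ≡ 1 (mod 4), (-1/841) = +1. Now have (185/841).
185 ≡ 1 (mod 4), so quadratic reciprocity gives (185/841) = (841/185). Reduce: 841 ≡ 101 (mod 185). Now have (101/185).
101 ≡ 1 (mod 4), so quadratic reciprocity gives (101/185) = (185/101). Reduce: 185 ≡ 84 (mod 101). Now have (84/101).
Factor out 2: 84 = 2^2·21. Since 101 ≡ 5 (mod 8), (2/101) = -1, and (2/101)^2 = +1. Now have (21/101).
21 ≡ 1 (mod 4), so quadratic reciprocity gives (21/101) = (101/21). Reduce: 101 ≡ 17 (mod 21). Now have (17/21).
17 ≡ 1 (mod 4), so quadratic reciprocity gives (17/21) = (21/17). Reduce: 21 ≡ 4 (mod 17). Now have (4/17).
Factor out 2: 4 = 2^2. Since 17 ≡ 1 (mod 8), (2/17) = +1, and (2/17)^2 = +1. Now have (1/17).
(1/17) = 1. Collecting the sign factors: 1.

1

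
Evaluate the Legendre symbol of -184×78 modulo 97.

By multiplicativity, (-184·78/97) = (-184/97)·(78/97).
First factor (-184/97):
Pull out -1: (-184/97) = (-1/97)·(184/97). Since 97 ≡ 1 (mod 4), (-1/97) = +1. Now have (184/97).
Reduce the numerator: 184 ≡ 87 (mod 97), so (184/97) = (87/97).
97 ≡ 1 (mod 4), so quadratic reciprocity gives (87/97) = (97/87). Reduce: 97 ≡ 10 (mod 87). Now have (10/87).
Factor out 2: 10 = 2·5. Since 87 ≡ 7 (mod 8), (2/87) = +1. Now have (5/87).
5 ≡ 1 (mod 4), so quadratic reciprocity gives (5/87) = (87/5). Reduce: 87 ≡ 2 (mod 5). Now have (2/5).
Factor out 2: 2 = 2. Since 5 ≡ 5 (mod 8), (2/5) = -1. Now have -(1/5).
(1/5) = 1. Collecting the sign factors: -1.
Second factor (78/97):
Factor out 2: 78 = 2·39. Since 97 ≡ 1 (mod 8), (2/97) = +1. Now have (39/97).
97 ≡ 1 (mod 4), so quadratic reciprocity gives (39/97) = (97/39). Reduce: 97 ≡ 19 (mod 39). Now have (19/39).
Both 19 ≡ 3 and 39 ≡ 3 (mod 4), so reciprocity gives (19/39) = -(39/19). Reduce: 39 ≡ 1 (mod 19). Now have -(1/19).
(1/19) = 1. Collecting the sign factors: -1.
Product: (-1)·(-1) = 1.

1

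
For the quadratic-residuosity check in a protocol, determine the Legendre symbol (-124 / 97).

Pull out -1: (-124 / 97) = (-1 / 97)·(124 / 97). Since 97 ≡ 1 (mod 4), (-1 / 97) = +1. Now have (124 / 97).
Reduce the numerator: 124 ≡ 27 (mod 97), so (124 / 97) = (27 / 97).
97 ≡ 1 (mod 4), so quadratic reciprocity gives (27 / 97) = (97 / 27). Reduce: 97 ≡ 16 (mod 27). Now have (16 / 27).
Factor out 2: 16 = 2^4. Since 27 ≡ 3 (mod 8), (2 / 27) = -1, and (2 / 27)^4 = +1. Now have (1 / 27).
(1 / 27) = 1. Collecting the sign factors: 1.

1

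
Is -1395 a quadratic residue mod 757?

yes

Reduce the numerator: -1395 ≡ 119 (mod 757), so (-1395/757) = (119/757).
757 ≡ 1 (mod 4), so quadratic reciprocity gives (119/757) = (757/119). Reduce: 757 ≡ 43 (mod 119). Now have (43/119).
Both 43 ≡ 3 and 119 ≡ 3 (mod 4), so reciprocity gives (43/119) = -(119/43). Reduce: 119 ≡ 33 (mod 43). Now have -(33/43).
33 ≡ 1 (mod 4), so quadratic reciprocity gives (33/43) = (43/33). Reduce: 43 ≡ 10 (mod 33). Now have -(10/33).
Factor out 2: 10 = 2·5. Since 33 ≡ 1 (mod 8), (2/33) = +1. Now have -(5/33).
5 ≡ 1 (mod 4), so quadratic reciprocity gives (5/33) = (33/5). Reduce: 33 ≡ 3 (mod 5). Now have -(3/5).
5 ≡ 1 (mod 4), so quadratic reciprocity gives (3/5) = (5/3). Reduce: 5 ≡ 2 (mod 3). Now have -(2/3).
Factor out 2: 2 = 2. Since 3 ≡ 3 (mod 8), (2/3) = -1. Now have (1/3).
(1/3) = 1. Collecting the sign factors: 1.
The Legendre symbol is 1, so x^2 ≡ -1395 (mod 757) has solution.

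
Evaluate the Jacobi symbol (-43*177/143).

By multiplicativity, (-43·177/143) = (-43/143)·(177/143).
First factor (-43/143):
(-43/143)
  = -(43/143)    [143 ≡ 3 mod 4 ⇒ (-1/143) = -1]
  = (143/43)    [QR: both ≡ 3 mod 4, sign flips]
  = (14/43)    [143 ≡ 14 mod 43]
  = -(7/43)    [43 ≡ 3 mod 8 ⇒ (2/43) = -1]
  = (43/7)    [QR: both ≡ 3 mod 4, sign flips]
  = (1/7)    [43 ≡ 1 mod 7]
  = 1    [(1/7) = 1]
Second factor (177/143):
(177/143)
  = (34/143)    [177 ≡ 34 mod 143]
  = (17/143)    [143 ≡ 7 mod 8 ⇒ (2/143) = +1]
  = (143/17)    [QR: 17 ≡ 1 mod 4, sign kept]
  = (7/17)    [143 ≡ 7 mod 17]
  = (17/7)    [QR: 17 ≡ 1 mod 4, sign kept]
  = (3/7)    [17 ≡ 3 mod 7]
  = -(7/3)    [QR: both ≡ 3 mod 4, sign flips]
  = -(1/3)    [7 ≡ 1 mod 3]
  = -1    [(1/3) = 1]
Product: (1)·(-1) = -1.

-1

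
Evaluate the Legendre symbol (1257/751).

-1

(1257/751)
  = (506/751)    [1257 ≡ 506 mod 751]
  = (253/751)    [751 ≡ 7 mod 8 ⇒ (2/751) = +1]
  = (751/253)    [QR: 253 ≡ 1 mod 4, sign kept]
  = (245/253)    [751 ≡ 245 mod 253]
  = (253/245)    [QR: 245 ≡ 1 mod 4, sign kept]
  = (8/245)    [253 ≡ 8 mod 245]
  = -(1/245)    [245 ≡ 5 mod 8 ⇒ (2/245)^3 = -1]
  = -1    [(1/245) = 1]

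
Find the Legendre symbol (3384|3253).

Reduce the numerator: 3384 ≡ 131 (mod 3253), so (3384|3253) = (131|3253).
3253 ≡ 1 (mod 4), so quadratic reciprocity gives (131|3253) = (3253|131). Reduce: 3253 ≡ 109 (mod 131). Now have (109|131).
109 ≡ 1 (mod 4), so quadratic reciprocity gives (109|131) = (131|109). Reduce: 131 ≡ 22 (mod 109). Now have (22|109).
Factor out 2: 22 = 2·11. Since 109 ≡ 5 (mod 8), (2|109) = -1. Now have -(11|109).
109 ≡ 1 (mod 4), so quadratic reciprocity gives (11|109) = (109|11). Reduce: 109 ≡ 10 (mod 11). Now have -(10|11).
Factor out 2: 10 = 2·5. Since 11 ≡ 3 (mod 8), (2|11) = -1. Now have (5|11).
5 ≡ 1 (mod 4), so quadratic reciprocity gives (5|11) = (11|5). Reduce: 11 ≡ 1 (mod 5). Now have (1|5).
(1|5) = 1. Collecting the sign factors: 1.

1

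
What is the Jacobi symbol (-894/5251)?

(-894/5251)
  = (4357/5251)    [-894 ≡ 4357 mod 5251]
  = (5251/4357)    [QR: 4357 ≡ 1 mod 4, sign kept]
  = (894/4357)    [5251 ≡ 894 mod 4357]
  = -(447/4357)    [4357 ≡ 5 mod 8 ⇒ (2/4357) = -1]
  = -(4357/447)    [QR: 4357 ≡ 1 mod 4, sign kept]
  = -(334/447)    [4357 ≡ 334 mod 447]
  = -(167/447)    [447 ≡ 7 mod 8 ⇒ (2/447) = +1]
  = (447/167)    [QR: both ≡ 3 mod 4, sign flips]
  = (113/167)    [447 ≡ 113 mod 167]
  = (167/113)    [QR: 113 ≡ 1 mod 4, sign kept]
  = (54/113)    [167 ≡ 54 mod 113]
  = (27/113)    [113 ≡ 1 mod 8 ⇒ (2/113) = +1]
  = (113/27)    [QR: 113 ≡ 1 mod 4, sign kept]
  = (5/27)    [113 ≡ 5 mod 27]
  = (27/5)    [QR: 5 ≡ 1 mod 4, sign kept]
  = (2/5)    [27 ≡ 2 mod 5]
  = -(1/5)    [5 ≡ 5 mod 8 ⇒ (2/5) = -1]
  = -1    [(1/5) = 1]

-1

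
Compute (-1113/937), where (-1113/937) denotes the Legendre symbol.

Pull out -1: (-1113/937) = (-1/937)·(1113/937). Since 937 ≡ 1 (mod 4), (-1/937) = +1. Now have (1113/937).
Reduce the numerator: 1113 ≡ 176 (mod 937), so (1113/937) = (176/937).
Factor out 2: 176 = 2^4·11. Since 937 ≡ 1 (mod 8), (2/937) = +1, and (2/937)^4 = +1. Now have (11/937).
937 ≡ 1 (mod 4), so quadratic reciprocity gives (11/937) = (937/11). Reduce: 937 ≡ 2 (mod 11). Now have (2/11).
Factor out 2: 2 = 2. Since 11 ≡ 3 (mod 8), (2/11) = -1. Now have -(1/11).
(1/11) = 1. Collecting the sign factors: -1.

-1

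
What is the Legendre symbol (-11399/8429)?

1

(-11399/8429)
  = (5459/8429)    [-11399 ≡ 5459 mod 8429]
  = (8429/5459)    [QR: 8429 ≡ 1 mod 4, sign kept]
  = (2970/5459)    [8429 ≡ 2970 mod 5459]
  = -(1485/5459)    [5459 ≡ 3 mod 8 ⇒ (2/5459) = -1]
  = -(5459/1485)    [QR: 1485 ≡ 1 mod 4, sign kept]
  = -(1004/1485)    [5459 ≡ 1004 mod 1485]
  = -(251/1485)    [1485 ≡ 5 mod 8 ⇒ (2/1485)^2 = +1]
  = -(1485/251)    [QR: 1485 ≡ 1 mod 4, sign kept]
  = -(230/251)    [1485 ≡ 230 mod 251]
  = (115/251)    [251 ≡ 3 mod 8 ⇒ (2/251) = -1]
  = -(251/115)    [QR: both ≡ 3 mod 4, sign flips]
  = -(21/115)    [251 ≡ 21 mod 115]
  = -(115/21)    [QR: 21 ≡ 1 mod 4, sign kept]
  = -(10/21)    [115 ≡ 10 mod 21]
  = (5/21)    [21 ≡ 5 mod 8 ⇒ (2/21) = -1]
  = (21/5)    [QR: 5 ≡ 1 mod 4, sign kept]
  = (1/5)    [21 ≡ 1 mod 5]
  = 1    [(1/5) = 1]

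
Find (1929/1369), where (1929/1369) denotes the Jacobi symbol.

Reduce the numerator: 1929 ≡ 560 (mod 1369), so (1929/1369) = (560/1369).
Factor out 2: 560 = 2^4·35. Since 1369 ≡ 1 (mod 8), (2/1369) = +1, and (2/1369)^4 = +1. Now have (35/1369).
1369 ≡ 1 (mod 4), so quadratic reciprocity gives (35/1369) = (1369/35). Reduce: 1369 ≡ 4 (mod 35). Now have (4/35).
Factor out 2: 4 = 2^2. Since 35 ≡ 3 (mod 8), (2/35) = -1, and (2/35)^2 = +1. Now have (1/35).
(1/35) = 1. Collecting the sign factors: 1.

1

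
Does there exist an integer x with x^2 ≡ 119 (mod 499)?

yes

(119|499)
  = -(499|119)    [QR: both ≡ 3 mod 4, sign flips]
  = -(23|119)    [499 ≡ 23 mod 119]
  = (119|23)    [QR: both ≡ 3 mod 4, sign flips]
  = (4|23)    [119 ≡ 4 mod 23]
  = (1|23)    [23 ≡ 7 mod 8 ⇒ (2|23)^2 = +1]
  = 1    [(1|23) = 1]
The Legendre symbol is 1, so x^2 ≡ 119 (mod 499) has solution.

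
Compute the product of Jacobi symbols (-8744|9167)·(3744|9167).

1

By multiplicativity, (-8744·3744|9167) = (-8744|9167)·(3744|9167).
First factor (-8744|9167):
(-8744|9167)
  = (423|9167)    [-8744 ≡ 423 mod 9167]
  = -(9167|423)    [QR: both ≡ 3 mod 4, sign flips]
  = -(284|423)    [9167 ≡ 284 mod 423]
  = -(71|423)    [423 ≡ 7 mod 8 ⇒ (2|423)^2 = +1]
  = (423|71)    [QR: both ≡ 3 mod 4, sign flips]
  = (68|71)    [423 ≡ 68 mod 71]
  = (17|71)    [71 ≡ 7 mod 8 ⇒ (2|71)^2 = +1]
  = (71|17)    [QR: 17 ≡ 1 mod 4, sign kept]
  = (3|17)    [71 ≡ 3 mod 17]
  = (17|3)    [QR: 17 ≡ 1 mod 4, sign kept]
  = (2|3)    [17 ≡ 2 mod 3]
  = -(1|3)    [3 ≡ 3 mod 8 ⇒ (2|3) = -1]
  = -1    [(1|3) = 1]
Second factor (3744|9167):
(3744|9167)
  = (117|9167)    [9167 ≡ 7 mod 8 ⇒ (2|9167)^5 = +1]
  = (9167|117)    [QR: 117 ≡ 1 mod 4, sign kept]
  = (41|117)    [9167 ≡ 41 mod 117]
  = (117|41)    [QR: 41 ≡ 1 mod 4, sign kept]
  = (35|41)    [117 ≡ 35 mod 41]
  = (41|35)    [QR: 41 ≡ 1 mod 4, sign kept]
  = (6|35)    [41 ≡ 6 mod 35]
  = -(3|35)    [35 ≡ 3 mod 8 ⇒ (2|35) = -1]
  = (35|3)    [QR: both ≡ 3 mod 4, sign flips]
  = (2|3)    [35 ≡ 2 mod 3]
  = -(1|3)    [3 ≡ 3 mod 8 ⇒ (2|3) = -1]
  = -1    [(1|3) = 1]
Product: (-1)·(-1) = 1.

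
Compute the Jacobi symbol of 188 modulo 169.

Reduce the numerator: 188 ≡ 19 (mod 169), so (188/169) = (19/169).
169 ≡ 1 (mod 4), so quadratic reciprocity gives (19/169) = (169/19). Reduce: 169 ≡ 17 (mod 19). Now have (17/19).
17 ≡ 1 (mod 4), so quadratic reciprocity gives (17/19) = (19/17). Reduce: 19 ≡ 2 (mod 17). Now have (2/17).
Factor out 2: 2 = 2. Since 17 ≡ 1 (mod 8), (2/17) = +1. Now have (1/17).
(1/17) = 1. Collecting the sign factors: 1.

1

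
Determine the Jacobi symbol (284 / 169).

(284 / 169)
  = (115 / 169)    [284 ≡ 115 mod 169]
  = (169 / 115)    [QR: 169 ≡ 1 mod 4, sign kept]
  = (54 / 115)    [169 ≡ 54 mod 115]
  = -(27 / 115)    [115 ≡ 3 mod 8 ⇒ (2 / 115) = -1]
  = (115 / 27)    [QR: both ≡ 3 mod 4, sign flips]
  = (7 / 27)    [115 ≡ 7 mod 27]
  = -(27 / 7)    [QR: both ≡ 3 mod 4, sign flips]
  = -(6 / 7)    [27 ≡ 6 mod 7]
  = -(3 / 7)    [7 ≡ 7 mod 8 ⇒ (2 / 7) = +1]
  = (7 / 3)    [QR: both ≡ 3 mod 4, sign flips]
  = (1 / 3)    [7 ≡ 1 mod 3]
  = 1    [(1 / 3) = 1]

1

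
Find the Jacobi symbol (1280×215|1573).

1

By multiplicativity, (1280·215|1573) = (1280|1573)·(215|1573).
First factor (1280|1573):
Factor out 2: 1280 = 2^8·5. Since 1573 ≡ 5 (mod 8), (2|1573) = -1, and (2|1573)^8 = +1. Now have (5|1573).
5 ≡ 1 (mod 4), so quadratic reciprocity gives (5|1573) = (1573|5). Reduce: 1573 ≡ 3 (mod 5). Now have (3|5).
5 ≡ 1 (mod 4), so quadratic reciprocity gives (3|5) = (5|3). Reduce: 5 ≡ 2 (mod 3). Now have (2|3).
Factor out 2: 2 = 2. Since 3 ≡ 3 (mod 8), (2|3) = -1. Now have -(1|3).
(1|3) = 1. Collecting the sign factors: -1.
Second factor (215|1573):
1573 ≡ 1 (mod 4), so quadratic reciprocity gives (215|1573) = (1573|215). Reduce: 1573 ≡ 68 (mod 215). Now have (68|215).
Factor out 2: 68 = 2^2·17. Since 215 ≡ 7 (mod 8), (2|215) = +1, and (2|215)^2 = +1. Now have (17|215).
17 ≡ 1 (mod 4), so quadratic reciprocity gives (17|215) = (215|17). Reduce: 215 ≡ 11 (mod 17). Now have (11|17).
17 ≡ 1 (mod 4), so quadratic reciprocity gives (11|17) = (17|11). Reduce: 17 ≡ 6 (mod 11). Now have (6|11).
Factor out 2: 6 = 2·3. Since 11 ≡ 3 (mod 8), (2|11) = -1. Now have -(3|11).
Both 3 ≡ 3 and 11 ≡ 3 (mod 4), so reciprocity gives (3|11) = -(11|3). Reduce: 11 ≡ 2 (mod 3). Now have (2|3).
Factor out 2: 2 = 2. Since 3 ≡ 3 (mod 8), (2|3) = -1. Now have -(1|3).
(1|3) = 1. Collecting the sign factors: -1.
Product: (-1)·(-1) = 1.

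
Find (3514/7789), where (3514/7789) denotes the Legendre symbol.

-1

(3514/7789)
  = -(1757/7789)    [7789 ≡ 5 mod 8 ⇒ (2/7789) = -1]
  = -(7789/1757)    [QR: 1757 ≡ 1 mod 4, sign kept]
  = -(761/1757)    [7789 ≡ 761 mod 1757]
  = -(1757/761)    [QR: 761 ≡ 1 mod 4, sign kept]
  = -(235/761)    [1757 ≡ 235 mod 761]
  = -(761/235)    [QR: 761 ≡ 1 mod 4, sign kept]
  = -(56/235)    [761 ≡ 56 mod 235]
  = (7/235)    [235 ≡ 3 mod 8 ⇒ (2/235)^3 = -1]
  = -(235/7)    [QR: both ≡ 3 mod 4, sign flips]
  = -(4/7)    [235 ≡ 4 mod 7]
  = -(1/7)    [7 ≡ 7 mod 8 ⇒ (2/7)^2 = +1]
  = -1    [(1/7) = 1]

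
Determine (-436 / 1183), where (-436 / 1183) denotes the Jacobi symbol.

Reduce the numerator: -436 ≡ 747 (mod 1183), so (-436 / 1183) = (747 / 1183).
Both 747 ≡ 3 and 1183 ≡ 3 (mod 4), so reciprocity gives (747 / 1183) = -(1183 / 747). Reduce: 1183 ≡ 436 (mod 747). Now have -(436 / 747).
Factor out 2: 436 = 2^2·109. Since 747 ≡ 3 (mod 8), (2 / 747) = -1, and (2 / 747)^2 = +1. Now have -(109 / 747).
109 ≡ 1 (mod 4), so quadratic reciprocity gives (109 / 747) = (747 / 109). Reduce: 747 ≡ 93 (mod 109). Now have -(93 / 109).
93 ≡ 1 (mod 4), so quadratic reciprocity gives (93 / 109) = (109 / 93). Reduce: 109 ≡ 16 (mod 93). Now have -(16 / 93).
Factor out 2: 16 = 2^4. Since 93 ≡ 5 (mod 8), (2 / 93) = -1, and (2 / 93)^4 = +1. Now have -(1 / 93).
(1 / 93) = 1. Collecting the sign factors: -1.

-1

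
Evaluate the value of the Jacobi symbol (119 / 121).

1

121 ≡ 1 (mod 4), so quadratic reciprocity gives (119 / 121) = (121 / 119). Reduce: 121 ≡ 2 (mod 119). Now have (2 / 119).
Factor out 2: 2 = 2. Since 119 ≡ 7 (mod 8), (2 / 119) = +1. Now have (1 / 119).
(1 / 119) = 1. Collecting the sign factors: 1.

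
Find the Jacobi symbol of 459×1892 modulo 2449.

By multiplicativity, (459·1892/2449) = (459/2449)·(1892/2449).
First factor (459/2449):
(459/2449)
  = (2449/459)    [QR: 2449 ≡ 1 mod 4, sign kept]
  = (154/459)    [2449 ≡ 154 mod 459]
  = -(77/459)    [459 ≡ 3 mod 8 ⇒ (2/459) = -1]
  = -(459/77)    [QR: 77 ≡ 1 mod 4, sign kept]
  = -(74/77)    [459 ≡ 74 mod 77]
  = (37/77)    [77 ≡ 5 mod 8 ⇒ (2/77) = -1]
  = (77/37)    [QR: 37 ≡ 1 mod 4, sign kept]
  = (3/37)    [77 ≡ 3 mod 37]
  = (37/3)    [QR: 37 ≡ 1 mod 4, sign kept]
  = (1/3)    [37 ≡ 1 mod 3]
  = 1    [(1/3) = 1]
Second factor (1892/2449):
(1892/2449)
  = (473/2449)    [2449 ≡ 1 mod 8 ⇒ (2/2449)^2 = +1]
  = (2449/473)    [QR: 473 ≡ 1 mod 4, sign kept]
  = (84/473)    [2449 ≡ 84 mod 473]
  = (21/473)    [473 ≡ 1 mod 8 ⇒ (2/473)^2 = +1]
  = (473/21)    [QR: 21 ≡ 1 mod 4, sign kept]
  = (11/21)    [473 ≡ 11 mod 21]
  = (21/11)    [QR: 21 ≡ 1 mod 4, sign kept]
  = (10/11)    [21 ≡ 10 mod 11]
  = -(5/11)    [11 ≡ 3 mod 8 ⇒ (2/11) = -1]
  = -(11/5)    [QR: 5 ≡ 1 mod 4, sign kept]
  = -(1/5)    [11 ≡ 1 mod 5]
  = -1    [(1/5) = 1]
Product: (1)·(-1) = -1.

-1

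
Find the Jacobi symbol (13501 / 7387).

1

(13501 / 7387)
  = (6114 / 7387)    [13501 ≡ 6114 mod 7387]
  = -(3057 / 7387)    [7387 ≡ 3 mod 8 ⇒ (2 / 7387) = -1]
  = -(7387 / 3057)    [QR: 3057 ≡ 1 mod 4, sign kept]
  = -(1273 / 3057)    [7387 ≡ 1273 mod 3057]
  = -(3057 / 1273)    [QR: 1273 ≡ 1 mod 4, sign kept]
  = -(511 / 1273)    [3057 ≡ 511 mod 1273]
  = -(1273 / 511)    [QR: 1273 ≡ 1 mod 4, sign kept]
  = -(251 / 511)    [1273 ≡ 251 mod 511]
  = (511 / 251)    [QR: both ≡ 3 mod 4, sign flips]
  = (9 / 251)    [511 ≡ 9 mod 251]
  = (251 / 9)    [QR: 9 ≡ 1 mod 4, sign kept]
  = (8 / 9)    [251 ≡ 8 mod 9]
  = (1 / 9)    [9 ≡ 1 mod 8 ⇒ (2 / 9)^3 = +1]
  = 1    [(1 / 9) = 1]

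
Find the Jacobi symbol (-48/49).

Reduce the numerator: -48 ≡ 1 (mod 49), so (-48/49) = (1/49).
(1/49) = 1. Collecting the sign factors: 1.

1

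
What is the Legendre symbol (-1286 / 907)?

Reduce the numerator: -1286 ≡ 528 (mod 907), so (-1286 / 907) = (528 / 907).
Factor out 2: 528 = 2^4·33. Since 907 ≡ 3 (mod 8), (2 / 907) = -1, and (2 / 907)^4 = +1. Now have (33 / 907).
33 ≡ 1 (mod 4), so quadratic reciprocity gives (33 / 907) = (907 / 33). Reduce: 907 ≡ 16 (mod 33). Now have (16 / 33).
Factor out 2: 16 = 2^4. Since 33 ≡ 1 (mod 8), (2 / 33) = +1, and (2 / 33)^4 = +1. Now have (1 / 33).
(1 / 33) = 1. Collecting the sign factors: 1.

1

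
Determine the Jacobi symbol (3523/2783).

Reduce the numerator: 3523 ≡ 740 (mod 2783), so (3523/2783) = (740/2783).
Factor out 2: 740 = 2^2·185. Since 2783 ≡ 7 (mod 8), (2/2783) = +1, and (2/2783)^2 = +1. Now have (185/2783).
185 ≡ 1 (mod 4), so quadratic reciprocity gives (185/2783) = (2783/185). Reduce: 2783 ≡ 8 (mod 185). Now have (8/185).
Factor out 2: 8 = 2^3. Since 185 ≡ 1 (mod 8), (2/185) = +1, and (2/185)^3 = +1. Now have (1/185).
(1/185) = 1. Collecting the sign factors: 1.

1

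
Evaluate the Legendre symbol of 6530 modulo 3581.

-1

(6530|3581)
  = (2949|3581)    [6530 ≡ 2949 mod 3581]
  = (3581|2949)    [QR: 2949 ≡ 1 mod 4, sign kept]
  = (632|2949)    [3581 ≡ 632 mod 2949]
  = -(79|2949)    [2949 ≡ 5 mod 8 ⇒ (2|2949)^3 = -1]
  = -(2949|79)    [QR: 2949 ≡ 1 mod 4, sign kept]
  = -(26|79)    [2949 ≡ 26 mod 79]
  = -(13|79)    [79 ≡ 7 mod 8 ⇒ (2|79) = +1]
  = -(79|13)    [QR: 13 ≡ 1 mod 4, sign kept]
  = -(1|13)    [79 ≡ 1 mod 13]
  = -1    [(1|13) = 1]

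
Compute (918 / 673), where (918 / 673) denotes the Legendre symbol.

Reduce the numerator: 918 ≡ 245 (mod 673), so (918 / 673) = (245 / 673).
245 ≡ 1 (mod 4), so quadratic reciprocity gives (245 / 673) = (673 / 245). Reduce: 673 ≡ 183 (mod 245). Now have (183 / 245).
245 ≡ 1 (mod 4), so quadratic reciprocity gives (183 / 245) = (245 / 183). Reduce: 245 ≡ 62 (mod 183). Now have (62 / 183).
Factor out 2: 62 = 2·31. Since 183 ≡ 7 (mod 8), (2 / 183) = +1. Now have (31 / 183).
Both 31 ≡ 3 and 183 ≡ 3 (mod 4), so reciprocity gives (31 / 183) = -(183 / 31). Reduce: 183 ≡ 28 (mod 31). Now have -(28 / 31).
Factor out 2: 28 = 2^2·7. Since 31 ≡ 7 (mod 8), (2 / 31) = +1, and (2 / 31)^2 = +1. Now have -(7 / 31).
Both 7 ≡ 3 and 31 ≡ 3 (mod 4), so reciprocity gives (7 / 31) = -(31 / 7). Reduce: 31 ≡ 3 (mod 7). Now have (3 / 7).
Both 3 ≡ 3 and 7 ≡ 3 (mod 4), so reciprocity gives (3 / 7) = -(7 / 3). Reduce: 7 ≡ 1 (mod 3). Now have -(1 / 3).
(1 / 3) = 1. Collecting the sign factors: -1.

-1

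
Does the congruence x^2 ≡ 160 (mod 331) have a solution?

(160/331)
  = -(5/331)    [331 ≡ 3 mod 8 ⇒ (2/331)^5 = -1]
  = -(331/5)    [QR: 5 ≡ 1 mod 4, sign kept]
  = -(1/5)    [331 ≡ 1 mod 5]
  = -1    [(1/5) = 1]
The Legendre symbol is -1, so x^2 ≡ 160 (mod 331) has no solution.

no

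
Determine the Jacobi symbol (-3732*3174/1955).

0

By multiplicativity, (-3732·3174/1955) = (-3732/1955)·(3174/1955).
First factor (-3732/1955):
(-3732/1955)
  = (178/1955)    [-3732 ≡ 178 mod 1955]
  = -(89/1955)    [1955 ≡ 3 mod 8 ⇒ (2/1955) = -1]
  = -(1955/89)    [QR: 89 ≡ 1 mod 4, sign kept]
  = -(86/89)    [1955 ≡ 86 mod 89]
  = -(43/89)    [89 ≡ 1 mod 8 ⇒ (2/89) = +1]
  = -(89/43)    [QR: 89 ≡ 1 mod 4, sign kept]
  = -(3/43)    [89 ≡ 3 mod 43]
  = (43/3)    [QR: both ≡ 3 mod 4, sign flips]
  = (1/3)    [43 ≡ 1 mod 3]
  = 1    [(1/3) = 1]
Second factor (3174/1955):
(3174/1955)
  = (1219/1955)    [3174 ≡ 1219 mod 1955]
  = -(1955/1219)    [QR: both ≡ 3 mod 4, sign flips]
  = -(736/1219)    [1955 ≡ 736 mod 1219]
  = (23/1219)    [1219 ≡ 3 mod 8 ⇒ (2/1219)^5 = -1]
  = -(1219/23)    [QR: both ≡ 3 mod 4, sign flips]
  = -(0/23)    [1219 ≡ 0 mod 23]
  = 0    [numerator 0, gcd > 1]
Product: (1)·(0) = 0.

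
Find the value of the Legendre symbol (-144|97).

1

Pull out -1: (-144|97) = (-1|97)·(144|97). Since 97 ≡ 1 (mod 4), (-1|97) = +1. Now have (144|97).
Reduce the numerator: 144 ≡ 47 (mod 97), so (144|97) = (47|97).
97 ≡ 1 (mod 4), so quadratic reciprocity gives (47|97) = (97|47). Reduce: 97 ≡ 3 (mod 47). Now have (3|47).
Both 3 ≡ 3 and 47 ≡ 3 (mod 4), so reciprocity gives (3|47) = -(47|3). Reduce: 47 ≡ 2 (mod 3). Now have -(2|3).
Factor out 2: 2 = 2. Since 3 ≡ 3 (mod 8), (2|3) = -1. Now have (1|3).
(1|3) = 1. Collecting the sign factors: 1.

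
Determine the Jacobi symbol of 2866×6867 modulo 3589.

By multiplicativity, (2866·6867/3589) = (2866/3589)·(6867/3589).
First factor (2866/3589):
(2866/3589)
  = -(1433/3589)    [3589 ≡ 5 mod 8 ⇒ (2/3589) = -1]
  = -(3589/1433)    [QR: 1433 ≡ 1 mod 4, sign kept]
  = -(723/1433)    [3589 ≡ 723 mod 1433]
  = -(1433/723)    [QR: 1433 ≡ 1 mod 4, sign kept]
  = -(710/723)    [1433 ≡ 710 mod 723]
  = (355/723)    [723 ≡ 3 mod 8 ⇒ (2/723) = -1]
  = -(723/355)    [QR: both ≡ 3 mod 4, sign flips]
  = -(13/355)    [723 ≡ 13 mod 355]
  = -(355/13)    [QR: 13 ≡ 1 mod 4, sign kept]
  = -(4/13)    [355 ≡ 4 mod 13]
  = -(1/13)    [13 ≡ 5 mod 8 ⇒ (2/13)^2 = +1]
  = -1    [(1/13) = 1]
Second factor (6867/3589):
(6867/3589)
  = (3278/3589)    [6867 ≡ 3278 mod 3589]
  = -(1639/3589)    [3589 ≡ 5 mod 8 ⇒ (2/3589) = -1]
  = -(3589/1639)    [QR: 3589 ≡ 1 mod 4, sign kept]
  = -(311/1639)    [3589 ≡ 311 mod 1639]
  = (1639/311)    [QR: both ≡ 3 mod 4, sign flips]
  = (84/311)    [1639 ≡ 84 mod 311]
  = (21/311)    [311 ≡ 7 mod 8 ⇒ (2/311)^2 = +1]
  = (311/21)    [QR: 21 ≡ 1 mod 4, sign kept]
  = (17/21)    [311 ≡ 17 mod 21]
  = (21/17)    [QR: 17 ≡ 1 mod 4, sign kept]
  = (4/17)    [21 ≡ 4 mod 17]
  = (1/17)    [17 ≡ 1 mod 8 ⇒ (2/17)^2 = +1]
  = 1    [(1/17) = 1]
Product: (-1)·(1) = -1.

-1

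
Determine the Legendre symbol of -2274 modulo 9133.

(-2274|9133)
  = (2274|9133)    [9133 ≡ 1 mod 4 ⇒ (-1|9133) = +1]
  = -(1137|9133)    [9133 ≡ 5 mod 8 ⇒ (2|9133) = -1]
  = -(9133|1137)    [QR: 1137 ≡ 1 mod 4, sign kept]
  = -(37|1137)    [9133 ≡ 37 mod 1137]
  = -(1137|37)    [QR: 37 ≡ 1 mod 4, sign kept]
  = -(27|37)    [1137 ≡ 27 mod 37]
  = -(37|27)    [QR: 37 ≡ 1 mod 4, sign kept]
  = -(10|27)    [37 ≡ 10 mod 27]
  = (5|27)    [27 ≡ 3 mod 8 ⇒ (2|27) = -1]
  = (27|5)    [QR: 5 ≡ 1 mod 4, sign kept]
  = (2|5)    [27 ≡ 2 mod 5]
  = -(1|5)    [5 ≡ 5 mod 8 ⇒ (2|5) = -1]
  = -1    [(1|5) = 1]

-1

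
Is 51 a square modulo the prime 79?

yes

(51/79)
  = -(79/51)    [QR: both ≡ 3 mod 4, sign flips]
  = -(28/51)    [79 ≡ 28 mod 51]
  = -(7/51)    [51 ≡ 3 mod 8 ⇒ (2/51)^2 = +1]
  = (51/7)    [QR: both ≡ 3 mod 4, sign flips]
  = (2/7)    [51 ≡ 2 mod 7]
  = (1/7)    [7 ≡ 7 mod 8 ⇒ (2/7) = +1]
  = 1    [(1/7) = 1]
The Legendre symbol is 1, so x^2 ≡ 51 (mod 79) has solution.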